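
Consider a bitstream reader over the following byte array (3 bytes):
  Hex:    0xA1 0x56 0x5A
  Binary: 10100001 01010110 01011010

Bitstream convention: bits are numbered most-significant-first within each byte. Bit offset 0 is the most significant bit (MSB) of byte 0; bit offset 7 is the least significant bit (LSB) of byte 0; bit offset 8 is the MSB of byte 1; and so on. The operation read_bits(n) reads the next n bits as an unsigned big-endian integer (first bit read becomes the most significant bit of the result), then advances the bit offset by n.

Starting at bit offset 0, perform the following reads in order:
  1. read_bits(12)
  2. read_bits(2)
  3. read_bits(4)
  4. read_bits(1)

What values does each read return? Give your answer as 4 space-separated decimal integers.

Read 1: bits[0:12] width=12 -> value=2581 (bin 101000010101); offset now 12 = byte 1 bit 4; 12 bits remain
Read 2: bits[12:14] width=2 -> value=1 (bin 01); offset now 14 = byte 1 bit 6; 10 bits remain
Read 3: bits[14:18] width=4 -> value=9 (bin 1001); offset now 18 = byte 2 bit 2; 6 bits remain
Read 4: bits[18:19] width=1 -> value=0 (bin 0); offset now 19 = byte 2 bit 3; 5 bits remain

Answer: 2581 1 9 0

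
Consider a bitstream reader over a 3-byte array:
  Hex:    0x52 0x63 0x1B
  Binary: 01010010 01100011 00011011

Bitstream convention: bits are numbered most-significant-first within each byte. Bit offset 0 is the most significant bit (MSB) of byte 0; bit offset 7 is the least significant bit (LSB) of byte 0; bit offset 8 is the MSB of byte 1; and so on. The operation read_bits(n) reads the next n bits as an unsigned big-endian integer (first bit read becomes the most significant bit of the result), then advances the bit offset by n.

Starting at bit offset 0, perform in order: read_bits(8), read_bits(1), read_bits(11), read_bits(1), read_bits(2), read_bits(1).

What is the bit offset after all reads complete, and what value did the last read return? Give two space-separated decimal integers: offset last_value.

Read 1: bits[0:8] width=8 -> value=82 (bin 01010010); offset now 8 = byte 1 bit 0; 16 bits remain
Read 2: bits[8:9] width=1 -> value=0 (bin 0); offset now 9 = byte 1 bit 1; 15 bits remain
Read 3: bits[9:20] width=11 -> value=1585 (bin 11000110001); offset now 20 = byte 2 bit 4; 4 bits remain
Read 4: bits[20:21] width=1 -> value=1 (bin 1); offset now 21 = byte 2 bit 5; 3 bits remain
Read 5: bits[21:23] width=2 -> value=1 (bin 01); offset now 23 = byte 2 bit 7; 1 bits remain
Read 6: bits[23:24] width=1 -> value=1 (bin 1); offset now 24 = byte 3 bit 0; 0 bits remain

Answer: 24 1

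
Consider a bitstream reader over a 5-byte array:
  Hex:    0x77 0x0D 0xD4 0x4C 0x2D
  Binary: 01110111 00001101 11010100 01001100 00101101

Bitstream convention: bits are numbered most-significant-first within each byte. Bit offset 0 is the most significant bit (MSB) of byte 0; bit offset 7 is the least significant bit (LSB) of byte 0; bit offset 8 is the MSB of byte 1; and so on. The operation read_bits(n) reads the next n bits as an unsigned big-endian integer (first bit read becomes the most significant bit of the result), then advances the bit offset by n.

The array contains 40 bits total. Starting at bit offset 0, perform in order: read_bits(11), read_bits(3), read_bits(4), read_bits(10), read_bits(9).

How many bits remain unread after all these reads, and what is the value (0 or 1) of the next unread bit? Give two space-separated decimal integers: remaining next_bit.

Answer: 3 1

Derivation:
Read 1: bits[0:11] width=11 -> value=952 (bin 01110111000); offset now 11 = byte 1 bit 3; 29 bits remain
Read 2: bits[11:14] width=3 -> value=3 (bin 011); offset now 14 = byte 1 bit 6; 26 bits remain
Read 3: bits[14:18] width=4 -> value=7 (bin 0111); offset now 18 = byte 2 bit 2; 22 bits remain
Read 4: bits[18:28] width=10 -> value=324 (bin 0101000100); offset now 28 = byte 3 bit 4; 12 bits remain
Read 5: bits[28:37] width=9 -> value=389 (bin 110000101); offset now 37 = byte 4 bit 5; 3 bits remain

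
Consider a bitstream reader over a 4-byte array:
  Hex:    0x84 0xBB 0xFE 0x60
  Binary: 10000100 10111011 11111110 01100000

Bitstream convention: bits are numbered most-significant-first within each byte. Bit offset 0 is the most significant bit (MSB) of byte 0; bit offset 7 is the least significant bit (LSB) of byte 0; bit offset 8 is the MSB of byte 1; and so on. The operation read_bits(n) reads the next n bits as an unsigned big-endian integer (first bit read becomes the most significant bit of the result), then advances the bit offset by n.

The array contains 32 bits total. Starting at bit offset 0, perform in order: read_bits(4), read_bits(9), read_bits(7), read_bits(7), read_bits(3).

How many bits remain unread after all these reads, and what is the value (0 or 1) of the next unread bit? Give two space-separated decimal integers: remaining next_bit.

Read 1: bits[0:4] width=4 -> value=8 (bin 1000); offset now 4 = byte 0 bit 4; 28 bits remain
Read 2: bits[4:13] width=9 -> value=151 (bin 010010111); offset now 13 = byte 1 bit 5; 19 bits remain
Read 3: bits[13:20] width=7 -> value=63 (bin 0111111); offset now 20 = byte 2 bit 4; 12 bits remain
Read 4: bits[20:27] width=7 -> value=115 (bin 1110011); offset now 27 = byte 3 bit 3; 5 bits remain
Read 5: bits[27:30] width=3 -> value=0 (bin 000); offset now 30 = byte 3 bit 6; 2 bits remain

Answer: 2 0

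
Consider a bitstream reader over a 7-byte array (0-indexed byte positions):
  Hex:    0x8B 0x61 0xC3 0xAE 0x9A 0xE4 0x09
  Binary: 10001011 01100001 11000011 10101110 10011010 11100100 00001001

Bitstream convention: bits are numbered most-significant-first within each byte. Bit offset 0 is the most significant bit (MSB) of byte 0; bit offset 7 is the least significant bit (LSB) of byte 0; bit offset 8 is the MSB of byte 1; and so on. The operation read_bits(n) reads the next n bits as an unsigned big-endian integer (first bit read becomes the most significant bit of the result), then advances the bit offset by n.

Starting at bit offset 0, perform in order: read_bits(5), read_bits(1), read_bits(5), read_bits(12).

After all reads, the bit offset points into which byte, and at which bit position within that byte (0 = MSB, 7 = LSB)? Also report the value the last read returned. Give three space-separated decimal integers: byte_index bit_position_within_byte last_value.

Answer: 2 7 225

Derivation:
Read 1: bits[0:5] width=5 -> value=17 (bin 10001); offset now 5 = byte 0 bit 5; 51 bits remain
Read 2: bits[5:6] width=1 -> value=0 (bin 0); offset now 6 = byte 0 bit 6; 50 bits remain
Read 3: bits[6:11] width=5 -> value=27 (bin 11011); offset now 11 = byte 1 bit 3; 45 bits remain
Read 4: bits[11:23] width=12 -> value=225 (bin 000011100001); offset now 23 = byte 2 bit 7; 33 bits remain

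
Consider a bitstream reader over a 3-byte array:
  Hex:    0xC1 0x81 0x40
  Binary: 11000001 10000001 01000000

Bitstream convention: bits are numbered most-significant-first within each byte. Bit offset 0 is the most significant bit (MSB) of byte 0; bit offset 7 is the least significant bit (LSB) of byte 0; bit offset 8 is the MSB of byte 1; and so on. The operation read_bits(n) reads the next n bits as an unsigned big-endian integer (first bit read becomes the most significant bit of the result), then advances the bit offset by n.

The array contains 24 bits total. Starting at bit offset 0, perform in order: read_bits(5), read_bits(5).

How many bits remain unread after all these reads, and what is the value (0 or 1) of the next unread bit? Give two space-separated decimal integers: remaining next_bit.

Read 1: bits[0:5] width=5 -> value=24 (bin 11000); offset now 5 = byte 0 bit 5; 19 bits remain
Read 2: bits[5:10] width=5 -> value=6 (bin 00110); offset now 10 = byte 1 bit 2; 14 bits remain

Answer: 14 0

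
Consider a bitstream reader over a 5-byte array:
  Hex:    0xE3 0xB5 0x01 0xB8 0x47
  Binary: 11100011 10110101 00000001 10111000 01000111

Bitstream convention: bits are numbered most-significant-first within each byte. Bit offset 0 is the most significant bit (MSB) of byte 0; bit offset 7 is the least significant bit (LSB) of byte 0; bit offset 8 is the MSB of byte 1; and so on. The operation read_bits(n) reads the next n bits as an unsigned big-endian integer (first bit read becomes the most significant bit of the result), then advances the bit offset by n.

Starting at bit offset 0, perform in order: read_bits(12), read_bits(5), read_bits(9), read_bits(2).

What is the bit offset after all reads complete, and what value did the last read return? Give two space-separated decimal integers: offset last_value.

Answer: 28 3

Derivation:
Read 1: bits[0:12] width=12 -> value=3643 (bin 111000111011); offset now 12 = byte 1 bit 4; 28 bits remain
Read 2: bits[12:17] width=5 -> value=10 (bin 01010); offset now 17 = byte 2 bit 1; 23 bits remain
Read 3: bits[17:26] width=9 -> value=6 (bin 000000110); offset now 26 = byte 3 bit 2; 14 bits remain
Read 4: bits[26:28] width=2 -> value=3 (bin 11); offset now 28 = byte 3 bit 4; 12 bits remain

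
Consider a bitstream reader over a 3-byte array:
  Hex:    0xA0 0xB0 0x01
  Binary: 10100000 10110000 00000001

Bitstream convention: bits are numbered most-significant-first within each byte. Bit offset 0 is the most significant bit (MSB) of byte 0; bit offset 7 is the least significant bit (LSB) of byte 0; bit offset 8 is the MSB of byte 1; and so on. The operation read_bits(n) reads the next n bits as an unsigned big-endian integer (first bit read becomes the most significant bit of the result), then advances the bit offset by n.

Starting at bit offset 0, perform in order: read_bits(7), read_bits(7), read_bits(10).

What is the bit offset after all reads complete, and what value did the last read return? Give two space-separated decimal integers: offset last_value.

Read 1: bits[0:7] width=7 -> value=80 (bin 1010000); offset now 7 = byte 0 bit 7; 17 bits remain
Read 2: bits[7:14] width=7 -> value=44 (bin 0101100); offset now 14 = byte 1 bit 6; 10 bits remain
Read 3: bits[14:24] width=10 -> value=1 (bin 0000000001); offset now 24 = byte 3 bit 0; 0 bits remain

Answer: 24 1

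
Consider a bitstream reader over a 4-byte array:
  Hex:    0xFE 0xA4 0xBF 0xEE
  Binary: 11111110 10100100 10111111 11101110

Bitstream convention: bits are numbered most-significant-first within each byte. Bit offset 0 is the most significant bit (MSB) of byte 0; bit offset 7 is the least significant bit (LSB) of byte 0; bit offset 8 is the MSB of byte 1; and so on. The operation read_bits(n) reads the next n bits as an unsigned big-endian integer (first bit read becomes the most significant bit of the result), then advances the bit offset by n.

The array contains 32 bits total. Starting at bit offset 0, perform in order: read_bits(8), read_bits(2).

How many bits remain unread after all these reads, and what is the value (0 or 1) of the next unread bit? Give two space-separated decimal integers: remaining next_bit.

Read 1: bits[0:8] width=8 -> value=254 (bin 11111110); offset now 8 = byte 1 bit 0; 24 bits remain
Read 2: bits[8:10] width=2 -> value=2 (bin 10); offset now 10 = byte 1 bit 2; 22 bits remain

Answer: 22 1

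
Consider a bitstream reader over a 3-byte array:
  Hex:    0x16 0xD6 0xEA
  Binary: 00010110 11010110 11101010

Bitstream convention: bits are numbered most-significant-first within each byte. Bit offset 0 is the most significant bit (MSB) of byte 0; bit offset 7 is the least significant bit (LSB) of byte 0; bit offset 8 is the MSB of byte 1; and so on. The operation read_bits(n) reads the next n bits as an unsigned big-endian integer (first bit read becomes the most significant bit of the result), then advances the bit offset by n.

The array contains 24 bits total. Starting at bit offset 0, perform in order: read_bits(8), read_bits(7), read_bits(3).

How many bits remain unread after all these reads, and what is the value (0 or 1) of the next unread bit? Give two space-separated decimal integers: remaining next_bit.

Answer: 6 1

Derivation:
Read 1: bits[0:8] width=8 -> value=22 (bin 00010110); offset now 8 = byte 1 bit 0; 16 bits remain
Read 2: bits[8:15] width=7 -> value=107 (bin 1101011); offset now 15 = byte 1 bit 7; 9 bits remain
Read 3: bits[15:18] width=3 -> value=3 (bin 011); offset now 18 = byte 2 bit 2; 6 bits remain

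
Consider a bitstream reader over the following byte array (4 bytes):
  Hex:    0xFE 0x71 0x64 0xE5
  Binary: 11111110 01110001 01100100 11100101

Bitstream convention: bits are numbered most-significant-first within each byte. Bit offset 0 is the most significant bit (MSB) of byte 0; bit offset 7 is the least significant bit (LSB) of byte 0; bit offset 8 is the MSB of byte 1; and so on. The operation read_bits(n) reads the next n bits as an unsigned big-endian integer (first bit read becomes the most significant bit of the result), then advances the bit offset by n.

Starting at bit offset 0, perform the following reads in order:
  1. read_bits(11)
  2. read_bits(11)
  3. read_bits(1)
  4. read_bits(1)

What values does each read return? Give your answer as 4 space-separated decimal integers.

Answer: 2035 1113 0 0

Derivation:
Read 1: bits[0:11] width=11 -> value=2035 (bin 11111110011); offset now 11 = byte 1 bit 3; 21 bits remain
Read 2: bits[11:22] width=11 -> value=1113 (bin 10001011001); offset now 22 = byte 2 bit 6; 10 bits remain
Read 3: bits[22:23] width=1 -> value=0 (bin 0); offset now 23 = byte 2 bit 7; 9 bits remain
Read 4: bits[23:24] width=1 -> value=0 (bin 0); offset now 24 = byte 3 bit 0; 8 bits remain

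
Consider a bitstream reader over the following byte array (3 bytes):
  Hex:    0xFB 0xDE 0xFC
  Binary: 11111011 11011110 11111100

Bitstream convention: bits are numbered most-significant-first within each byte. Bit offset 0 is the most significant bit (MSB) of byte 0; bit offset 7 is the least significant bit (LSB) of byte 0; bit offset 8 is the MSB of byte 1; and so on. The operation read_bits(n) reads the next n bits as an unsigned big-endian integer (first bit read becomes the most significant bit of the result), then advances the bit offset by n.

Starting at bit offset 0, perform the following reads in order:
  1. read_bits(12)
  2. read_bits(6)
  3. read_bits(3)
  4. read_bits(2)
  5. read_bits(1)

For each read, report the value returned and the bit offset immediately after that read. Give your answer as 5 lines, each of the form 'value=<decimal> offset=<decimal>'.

Read 1: bits[0:12] width=12 -> value=4029 (bin 111110111101); offset now 12 = byte 1 bit 4; 12 bits remain
Read 2: bits[12:18] width=6 -> value=59 (bin 111011); offset now 18 = byte 2 bit 2; 6 bits remain
Read 3: bits[18:21] width=3 -> value=7 (bin 111); offset now 21 = byte 2 bit 5; 3 bits remain
Read 4: bits[21:23] width=2 -> value=2 (bin 10); offset now 23 = byte 2 bit 7; 1 bits remain
Read 5: bits[23:24] width=1 -> value=0 (bin 0); offset now 24 = byte 3 bit 0; 0 bits remain

Answer: value=4029 offset=12
value=59 offset=18
value=7 offset=21
value=2 offset=23
value=0 offset=24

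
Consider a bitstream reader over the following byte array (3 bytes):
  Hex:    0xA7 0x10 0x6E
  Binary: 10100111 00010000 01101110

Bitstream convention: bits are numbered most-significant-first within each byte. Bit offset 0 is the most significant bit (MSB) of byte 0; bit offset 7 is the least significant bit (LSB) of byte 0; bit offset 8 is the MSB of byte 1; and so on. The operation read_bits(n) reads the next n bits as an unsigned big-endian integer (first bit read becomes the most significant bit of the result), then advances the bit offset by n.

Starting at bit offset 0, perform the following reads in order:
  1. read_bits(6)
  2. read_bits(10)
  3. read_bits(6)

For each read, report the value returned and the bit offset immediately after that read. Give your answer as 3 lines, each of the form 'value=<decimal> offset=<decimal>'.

Answer: value=41 offset=6
value=784 offset=16
value=27 offset=22

Derivation:
Read 1: bits[0:6] width=6 -> value=41 (bin 101001); offset now 6 = byte 0 bit 6; 18 bits remain
Read 2: bits[6:16] width=10 -> value=784 (bin 1100010000); offset now 16 = byte 2 bit 0; 8 bits remain
Read 3: bits[16:22] width=6 -> value=27 (bin 011011); offset now 22 = byte 2 bit 6; 2 bits remain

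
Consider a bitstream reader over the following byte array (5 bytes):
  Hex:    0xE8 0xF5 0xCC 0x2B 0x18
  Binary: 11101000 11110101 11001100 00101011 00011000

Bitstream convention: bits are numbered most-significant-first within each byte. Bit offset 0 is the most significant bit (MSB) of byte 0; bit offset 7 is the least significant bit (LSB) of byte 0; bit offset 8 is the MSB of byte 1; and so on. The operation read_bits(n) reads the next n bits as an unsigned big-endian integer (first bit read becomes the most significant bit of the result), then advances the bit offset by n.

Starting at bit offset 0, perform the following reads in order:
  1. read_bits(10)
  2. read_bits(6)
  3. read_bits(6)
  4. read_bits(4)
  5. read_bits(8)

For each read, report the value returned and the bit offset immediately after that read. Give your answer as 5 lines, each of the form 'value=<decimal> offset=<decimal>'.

Answer: value=931 offset=10
value=53 offset=16
value=51 offset=22
value=0 offset=26
value=172 offset=34

Derivation:
Read 1: bits[0:10] width=10 -> value=931 (bin 1110100011); offset now 10 = byte 1 bit 2; 30 bits remain
Read 2: bits[10:16] width=6 -> value=53 (bin 110101); offset now 16 = byte 2 bit 0; 24 bits remain
Read 3: bits[16:22] width=6 -> value=51 (bin 110011); offset now 22 = byte 2 bit 6; 18 bits remain
Read 4: bits[22:26] width=4 -> value=0 (bin 0000); offset now 26 = byte 3 bit 2; 14 bits remain
Read 5: bits[26:34] width=8 -> value=172 (bin 10101100); offset now 34 = byte 4 bit 2; 6 bits remain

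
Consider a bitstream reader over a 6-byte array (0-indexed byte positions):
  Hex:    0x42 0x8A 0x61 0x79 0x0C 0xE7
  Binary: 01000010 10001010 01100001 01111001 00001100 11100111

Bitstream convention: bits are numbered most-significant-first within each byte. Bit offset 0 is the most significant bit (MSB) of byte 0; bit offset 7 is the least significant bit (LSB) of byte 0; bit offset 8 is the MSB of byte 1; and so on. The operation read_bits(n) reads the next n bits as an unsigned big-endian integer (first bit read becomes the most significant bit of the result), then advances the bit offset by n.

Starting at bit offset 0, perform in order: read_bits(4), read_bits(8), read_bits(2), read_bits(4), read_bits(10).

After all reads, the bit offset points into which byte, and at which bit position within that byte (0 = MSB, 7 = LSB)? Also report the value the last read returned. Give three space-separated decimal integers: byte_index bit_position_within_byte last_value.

Answer: 3 4 535

Derivation:
Read 1: bits[0:4] width=4 -> value=4 (bin 0100); offset now 4 = byte 0 bit 4; 44 bits remain
Read 2: bits[4:12] width=8 -> value=40 (bin 00101000); offset now 12 = byte 1 bit 4; 36 bits remain
Read 3: bits[12:14] width=2 -> value=2 (bin 10); offset now 14 = byte 1 bit 6; 34 bits remain
Read 4: bits[14:18] width=4 -> value=9 (bin 1001); offset now 18 = byte 2 bit 2; 30 bits remain
Read 5: bits[18:28] width=10 -> value=535 (bin 1000010111); offset now 28 = byte 3 bit 4; 20 bits remain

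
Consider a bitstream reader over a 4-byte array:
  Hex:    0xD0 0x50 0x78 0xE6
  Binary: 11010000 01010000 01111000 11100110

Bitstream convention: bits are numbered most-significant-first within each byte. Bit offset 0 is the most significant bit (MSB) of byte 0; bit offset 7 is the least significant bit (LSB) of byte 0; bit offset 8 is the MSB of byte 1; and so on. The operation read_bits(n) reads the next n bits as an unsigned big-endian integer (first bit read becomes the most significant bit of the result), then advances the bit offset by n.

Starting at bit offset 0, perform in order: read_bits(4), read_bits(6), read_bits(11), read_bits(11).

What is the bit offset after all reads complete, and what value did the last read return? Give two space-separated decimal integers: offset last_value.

Answer: 32 230

Derivation:
Read 1: bits[0:4] width=4 -> value=13 (bin 1101); offset now 4 = byte 0 bit 4; 28 bits remain
Read 2: bits[4:10] width=6 -> value=1 (bin 000001); offset now 10 = byte 1 bit 2; 22 bits remain
Read 3: bits[10:21] width=11 -> value=527 (bin 01000001111); offset now 21 = byte 2 bit 5; 11 bits remain
Read 4: bits[21:32] width=11 -> value=230 (bin 00011100110); offset now 32 = byte 4 bit 0; 0 bits remain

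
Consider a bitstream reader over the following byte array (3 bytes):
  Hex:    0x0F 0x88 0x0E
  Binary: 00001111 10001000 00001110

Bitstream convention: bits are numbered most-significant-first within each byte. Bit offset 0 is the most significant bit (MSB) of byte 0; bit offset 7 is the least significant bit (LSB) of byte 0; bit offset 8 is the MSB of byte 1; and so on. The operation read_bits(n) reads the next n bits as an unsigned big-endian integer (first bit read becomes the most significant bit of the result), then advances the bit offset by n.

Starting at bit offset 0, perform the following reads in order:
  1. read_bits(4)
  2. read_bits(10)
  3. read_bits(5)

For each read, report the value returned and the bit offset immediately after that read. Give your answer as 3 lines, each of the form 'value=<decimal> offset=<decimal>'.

Answer: value=0 offset=4
value=994 offset=14
value=0 offset=19

Derivation:
Read 1: bits[0:4] width=4 -> value=0 (bin 0000); offset now 4 = byte 0 bit 4; 20 bits remain
Read 2: bits[4:14] width=10 -> value=994 (bin 1111100010); offset now 14 = byte 1 bit 6; 10 bits remain
Read 3: bits[14:19] width=5 -> value=0 (bin 00000); offset now 19 = byte 2 bit 3; 5 bits remain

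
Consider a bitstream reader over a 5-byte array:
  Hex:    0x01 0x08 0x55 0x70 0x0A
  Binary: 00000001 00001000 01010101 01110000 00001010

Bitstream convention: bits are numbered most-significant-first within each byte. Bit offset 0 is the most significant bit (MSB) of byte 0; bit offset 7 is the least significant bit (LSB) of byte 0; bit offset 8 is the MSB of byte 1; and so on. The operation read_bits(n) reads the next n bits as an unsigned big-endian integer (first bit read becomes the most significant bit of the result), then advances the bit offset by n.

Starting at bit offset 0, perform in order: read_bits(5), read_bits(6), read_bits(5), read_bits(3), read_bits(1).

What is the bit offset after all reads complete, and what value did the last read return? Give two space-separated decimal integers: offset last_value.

Read 1: bits[0:5] width=5 -> value=0 (bin 00000); offset now 5 = byte 0 bit 5; 35 bits remain
Read 2: bits[5:11] width=6 -> value=8 (bin 001000); offset now 11 = byte 1 bit 3; 29 bits remain
Read 3: bits[11:16] width=5 -> value=8 (bin 01000); offset now 16 = byte 2 bit 0; 24 bits remain
Read 4: bits[16:19] width=3 -> value=2 (bin 010); offset now 19 = byte 2 bit 3; 21 bits remain
Read 5: bits[19:20] width=1 -> value=1 (bin 1); offset now 20 = byte 2 bit 4; 20 bits remain

Answer: 20 1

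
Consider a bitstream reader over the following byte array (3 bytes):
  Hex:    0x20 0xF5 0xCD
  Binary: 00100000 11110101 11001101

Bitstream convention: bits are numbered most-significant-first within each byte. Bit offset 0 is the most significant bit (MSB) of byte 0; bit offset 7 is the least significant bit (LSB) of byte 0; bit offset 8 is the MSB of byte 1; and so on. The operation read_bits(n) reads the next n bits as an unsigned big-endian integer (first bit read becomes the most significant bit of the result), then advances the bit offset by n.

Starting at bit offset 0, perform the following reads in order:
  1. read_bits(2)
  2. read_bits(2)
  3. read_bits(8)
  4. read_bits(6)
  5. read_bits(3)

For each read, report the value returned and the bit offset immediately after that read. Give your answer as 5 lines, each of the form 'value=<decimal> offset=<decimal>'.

Read 1: bits[0:2] width=2 -> value=0 (bin 00); offset now 2 = byte 0 bit 2; 22 bits remain
Read 2: bits[2:4] width=2 -> value=2 (bin 10); offset now 4 = byte 0 bit 4; 20 bits remain
Read 3: bits[4:12] width=8 -> value=15 (bin 00001111); offset now 12 = byte 1 bit 4; 12 bits remain
Read 4: bits[12:18] width=6 -> value=23 (bin 010111); offset now 18 = byte 2 bit 2; 6 bits remain
Read 5: bits[18:21] width=3 -> value=1 (bin 001); offset now 21 = byte 2 bit 5; 3 bits remain

Answer: value=0 offset=2
value=2 offset=4
value=15 offset=12
value=23 offset=18
value=1 offset=21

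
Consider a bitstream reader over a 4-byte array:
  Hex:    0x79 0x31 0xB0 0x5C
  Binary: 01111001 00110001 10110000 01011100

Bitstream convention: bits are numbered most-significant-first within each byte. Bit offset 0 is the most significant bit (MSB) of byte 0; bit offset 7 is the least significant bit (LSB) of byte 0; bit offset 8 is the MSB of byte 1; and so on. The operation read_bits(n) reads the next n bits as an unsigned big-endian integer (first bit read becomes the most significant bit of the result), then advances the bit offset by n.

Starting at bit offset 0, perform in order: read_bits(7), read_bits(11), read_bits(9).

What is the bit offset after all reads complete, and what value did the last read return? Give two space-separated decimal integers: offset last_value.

Answer: 27 386

Derivation:
Read 1: bits[0:7] width=7 -> value=60 (bin 0111100); offset now 7 = byte 0 bit 7; 25 bits remain
Read 2: bits[7:18] width=11 -> value=1222 (bin 10011000110); offset now 18 = byte 2 bit 2; 14 bits remain
Read 3: bits[18:27] width=9 -> value=386 (bin 110000010); offset now 27 = byte 3 bit 3; 5 bits remain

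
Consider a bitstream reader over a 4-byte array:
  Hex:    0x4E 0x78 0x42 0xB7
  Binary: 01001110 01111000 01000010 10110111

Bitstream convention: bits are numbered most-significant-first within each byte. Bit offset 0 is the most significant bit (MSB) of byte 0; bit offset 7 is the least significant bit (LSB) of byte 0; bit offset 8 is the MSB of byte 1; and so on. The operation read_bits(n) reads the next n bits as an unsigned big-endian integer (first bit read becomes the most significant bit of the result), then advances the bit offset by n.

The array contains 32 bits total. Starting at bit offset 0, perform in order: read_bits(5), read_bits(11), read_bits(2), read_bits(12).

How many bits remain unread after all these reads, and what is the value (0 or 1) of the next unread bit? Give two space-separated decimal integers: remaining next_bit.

Answer: 2 1

Derivation:
Read 1: bits[0:5] width=5 -> value=9 (bin 01001); offset now 5 = byte 0 bit 5; 27 bits remain
Read 2: bits[5:16] width=11 -> value=1656 (bin 11001111000); offset now 16 = byte 2 bit 0; 16 bits remain
Read 3: bits[16:18] width=2 -> value=1 (bin 01); offset now 18 = byte 2 bit 2; 14 bits remain
Read 4: bits[18:30] width=12 -> value=173 (bin 000010101101); offset now 30 = byte 3 bit 6; 2 bits remain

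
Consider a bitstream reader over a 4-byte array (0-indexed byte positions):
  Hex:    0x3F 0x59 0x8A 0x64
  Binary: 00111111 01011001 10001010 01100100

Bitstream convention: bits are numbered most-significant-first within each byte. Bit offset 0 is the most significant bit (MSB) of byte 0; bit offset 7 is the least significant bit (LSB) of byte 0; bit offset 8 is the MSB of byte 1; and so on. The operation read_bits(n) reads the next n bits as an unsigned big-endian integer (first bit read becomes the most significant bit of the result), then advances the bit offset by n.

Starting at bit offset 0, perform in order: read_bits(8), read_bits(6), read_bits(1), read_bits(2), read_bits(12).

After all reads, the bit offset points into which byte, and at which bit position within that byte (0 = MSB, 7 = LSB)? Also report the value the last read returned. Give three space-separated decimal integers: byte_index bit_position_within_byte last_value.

Read 1: bits[0:8] width=8 -> value=63 (bin 00111111); offset now 8 = byte 1 bit 0; 24 bits remain
Read 2: bits[8:14] width=6 -> value=22 (bin 010110); offset now 14 = byte 1 bit 6; 18 bits remain
Read 3: bits[14:15] width=1 -> value=0 (bin 0); offset now 15 = byte 1 bit 7; 17 bits remain
Read 4: bits[15:17] width=2 -> value=3 (bin 11); offset now 17 = byte 2 bit 1; 15 bits remain
Read 5: bits[17:29] width=12 -> value=332 (bin 000101001100); offset now 29 = byte 3 bit 5; 3 bits remain

Answer: 3 5 332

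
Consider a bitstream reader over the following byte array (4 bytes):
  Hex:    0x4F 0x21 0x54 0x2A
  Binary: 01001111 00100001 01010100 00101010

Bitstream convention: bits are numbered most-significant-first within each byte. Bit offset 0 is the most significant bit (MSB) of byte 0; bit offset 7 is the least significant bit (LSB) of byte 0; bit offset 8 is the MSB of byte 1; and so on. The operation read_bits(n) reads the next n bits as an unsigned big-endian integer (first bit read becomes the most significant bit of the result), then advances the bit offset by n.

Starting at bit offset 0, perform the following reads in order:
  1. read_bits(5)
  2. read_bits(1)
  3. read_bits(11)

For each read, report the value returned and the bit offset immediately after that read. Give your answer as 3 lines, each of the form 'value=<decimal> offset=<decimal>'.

Read 1: bits[0:5] width=5 -> value=9 (bin 01001); offset now 5 = byte 0 bit 5; 27 bits remain
Read 2: bits[5:6] width=1 -> value=1 (bin 1); offset now 6 = byte 0 bit 6; 26 bits remain
Read 3: bits[6:17] width=11 -> value=1602 (bin 11001000010); offset now 17 = byte 2 bit 1; 15 bits remain

Answer: value=9 offset=5
value=1 offset=6
value=1602 offset=17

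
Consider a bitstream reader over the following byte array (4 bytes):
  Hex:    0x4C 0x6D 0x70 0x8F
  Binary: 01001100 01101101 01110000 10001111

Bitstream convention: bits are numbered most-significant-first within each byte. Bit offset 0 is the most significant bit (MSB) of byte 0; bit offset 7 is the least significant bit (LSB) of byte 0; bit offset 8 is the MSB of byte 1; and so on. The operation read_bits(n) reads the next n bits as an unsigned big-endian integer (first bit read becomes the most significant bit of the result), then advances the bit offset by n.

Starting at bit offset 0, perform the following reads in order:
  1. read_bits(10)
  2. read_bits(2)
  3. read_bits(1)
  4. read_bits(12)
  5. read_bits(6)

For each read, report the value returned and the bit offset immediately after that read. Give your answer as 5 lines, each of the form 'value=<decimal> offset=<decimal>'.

Answer: value=305 offset=10
value=2 offset=12
value=1 offset=13
value=2785 offset=25
value=7 offset=31

Derivation:
Read 1: bits[0:10] width=10 -> value=305 (bin 0100110001); offset now 10 = byte 1 bit 2; 22 bits remain
Read 2: bits[10:12] width=2 -> value=2 (bin 10); offset now 12 = byte 1 bit 4; 20 bits remain
Read 3: bits[12:13] width=1 -> value=1 (bin 1); offset now 13 = byte 1 bit 5; 19 bits remain
Read 4: bits[13:25] width=12 -> value=2785 (bin 101011100001); offset now 25 = byte 3 bit 1; 7 bits remain
Read 5: bits[25:31] width=6 -> value=7 (bin 000111); offset now 31 = byte 3 bit 7; 1 bits remain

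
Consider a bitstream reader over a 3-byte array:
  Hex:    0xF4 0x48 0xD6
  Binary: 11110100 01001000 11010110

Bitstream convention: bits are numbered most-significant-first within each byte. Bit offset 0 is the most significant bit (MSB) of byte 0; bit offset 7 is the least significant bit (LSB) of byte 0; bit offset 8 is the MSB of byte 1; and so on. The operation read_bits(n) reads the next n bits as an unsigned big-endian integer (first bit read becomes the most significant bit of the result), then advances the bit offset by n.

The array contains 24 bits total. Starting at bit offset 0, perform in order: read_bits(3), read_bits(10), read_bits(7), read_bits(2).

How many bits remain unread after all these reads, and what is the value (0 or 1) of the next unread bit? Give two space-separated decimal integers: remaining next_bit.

Read 1: bits[0:3] width=3 -> value=7 (bin 111); offset now 3 = byte 0 bit 3; 21 bits remain
Read 2: bits[3:13] width=10 -> value=649 (bin 1010001001); offset now 13 = byte 1 bit 5; 11 bits remain
Read 3: bits[13:20] width=7 -> value=13 (bin 0001101); offset now 20 = byte 2 bit 4; 4 bits remain
Read 4: bits[20:22] width=2 -> value=1 (bin 01); offset now 22 = byte 2 bit 6; 2 bits remain

Answer: 2 1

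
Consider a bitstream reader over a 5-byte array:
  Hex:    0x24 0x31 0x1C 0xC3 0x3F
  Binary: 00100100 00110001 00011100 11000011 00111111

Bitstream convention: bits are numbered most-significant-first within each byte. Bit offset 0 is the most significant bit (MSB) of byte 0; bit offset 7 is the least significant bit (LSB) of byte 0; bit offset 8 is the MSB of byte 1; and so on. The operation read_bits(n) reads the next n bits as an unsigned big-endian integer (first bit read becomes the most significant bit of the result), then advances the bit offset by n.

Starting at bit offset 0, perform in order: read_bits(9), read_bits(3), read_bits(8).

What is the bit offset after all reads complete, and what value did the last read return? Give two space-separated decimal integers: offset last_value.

Answer: 20 17

Derivation:
Read 1: bits[0:9] width=9 -> value=72 (bin 001001000); offset now 9 = byte 1 bit 1; 31 bits remain
Read 2: bits[9:12] width=3 -> value=3 (bin 011); offset now 12 = byte 1 bit 4; 28 bits remain
Read 3: bits[12:20] width=8 -> value=17 (bin 00010001); offset now 20 = byte 2 bit 4; 20 bits remain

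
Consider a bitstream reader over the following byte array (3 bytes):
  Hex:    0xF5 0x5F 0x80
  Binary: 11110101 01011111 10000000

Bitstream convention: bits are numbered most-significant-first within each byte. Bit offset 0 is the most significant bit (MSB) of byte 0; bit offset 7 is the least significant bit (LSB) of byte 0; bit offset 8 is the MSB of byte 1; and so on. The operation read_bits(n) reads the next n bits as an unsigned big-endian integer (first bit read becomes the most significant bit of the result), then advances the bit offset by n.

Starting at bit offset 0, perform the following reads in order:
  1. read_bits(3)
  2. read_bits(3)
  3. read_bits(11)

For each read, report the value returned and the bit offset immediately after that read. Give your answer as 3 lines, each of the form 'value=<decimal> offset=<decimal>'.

Answer: value=7 offset=3
value=5 offset=6
value=703 offset=17

Derivation:
Read 1: bits[0:3] width=3 -> value=7 (bin 111); offset now 3 = byte 0 bit 3; 21 bits remain
Read 2: bits[3:6] width=3 -> value=5 (bin 101); offset now 6 = byte 0 bit 6; 18 bits remain
Read 3: bits[6:17] width=11 -> value=703 (bin 01010111111); offset now 17 = byte 2 bit 1; 7 bits remain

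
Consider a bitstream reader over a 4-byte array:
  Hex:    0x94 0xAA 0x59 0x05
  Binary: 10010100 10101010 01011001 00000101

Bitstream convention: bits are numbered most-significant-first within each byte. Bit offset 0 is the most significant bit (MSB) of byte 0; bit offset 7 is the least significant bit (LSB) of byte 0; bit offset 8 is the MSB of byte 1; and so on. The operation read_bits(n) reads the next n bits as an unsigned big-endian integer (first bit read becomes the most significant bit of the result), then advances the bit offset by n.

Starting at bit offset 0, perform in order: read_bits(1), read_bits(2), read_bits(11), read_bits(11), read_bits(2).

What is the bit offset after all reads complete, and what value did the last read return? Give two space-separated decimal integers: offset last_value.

Answer: 27 0

Derivation:
Read 1: bits[0:1] width=1 -> value=1 (bin 1); offset now 1 = byte 0 bit 1; 31 bits remain
Read 2: bits[1:3] width=2 -> value=0 (bin 00); offset now 3 = byte 0 bit 3; 29 bits remain
Read 3: bits[3:14] width=11 -> value=1322 (bin 10100101010); offset now 14 = byte 1 bit 6; 18 bits remain
Read 4: bits[14:25] width=11 -> value=1202 (bin 10010110010); offset now 25 = byte 3 bit 1; 7 bits remain
Read 5: bits[25:27] width=2 -> value=0 (bin 00); offset now 27 = byte 3 bit 3; 5 bits remain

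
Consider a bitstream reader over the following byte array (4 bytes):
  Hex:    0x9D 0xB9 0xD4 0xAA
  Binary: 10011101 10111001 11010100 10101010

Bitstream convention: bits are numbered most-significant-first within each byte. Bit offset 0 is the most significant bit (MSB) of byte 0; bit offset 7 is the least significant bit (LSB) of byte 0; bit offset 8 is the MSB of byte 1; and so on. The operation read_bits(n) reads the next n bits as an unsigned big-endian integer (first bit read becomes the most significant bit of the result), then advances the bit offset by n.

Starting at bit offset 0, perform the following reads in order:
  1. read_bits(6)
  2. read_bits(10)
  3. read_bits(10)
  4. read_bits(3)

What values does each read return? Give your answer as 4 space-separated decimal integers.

Read 1: bits[0:6] width=6 -> value=39 (bin 100111); offset now 6 = byte 0 bit 6; 26 bits remain
Read 2: bits[6:16] width=10 -> value=441 (bin 0110111001); offset now 16 = byte 2 bit 0; 16 bits remain
Read 3: bits[16:26] width=10 -> value=850 (bin 1101010010); offset now 26 = byte 3 bit 2; 6 bits remain
Read 4: bits[26:29] width=3 -> value=5 (bin 101); offset now 29 = byte 3 bit 5; 3 bits remain

Answer: 39 441 850 5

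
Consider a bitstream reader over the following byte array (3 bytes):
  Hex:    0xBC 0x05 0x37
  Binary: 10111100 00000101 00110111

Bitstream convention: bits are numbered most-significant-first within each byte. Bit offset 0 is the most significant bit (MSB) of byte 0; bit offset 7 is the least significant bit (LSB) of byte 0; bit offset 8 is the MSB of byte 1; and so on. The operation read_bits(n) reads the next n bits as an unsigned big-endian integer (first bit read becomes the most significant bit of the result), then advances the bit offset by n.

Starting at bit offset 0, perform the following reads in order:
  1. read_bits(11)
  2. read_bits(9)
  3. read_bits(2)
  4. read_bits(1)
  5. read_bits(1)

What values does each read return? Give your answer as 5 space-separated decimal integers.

Answer: 1504 83 1 1 1

Derivation:
Read 1: bits[0:11] width=11 -> value=1504 (bin 10111100000); offset now 11 = byte 1 bit 3; 13 bits remain
Read 2: bits[11:20] width=9 -> value=83 (bin 001010011); offset now 20 = byte 2 bit 4; 4 bits remain
Read 3: bits[20:22] width=2 -> value=1 (bin 01); offset now 22 = byte 2 bit 6; 2 bits remain
Read 4: bits[22:23] width=1 -> value=1 (bin 1); offset now 23 = byte 2 bit 7; 1 bits remain
Read 5: bits[23:24] width=1 -> value=1 (bin 1); offset now 24 = byte 3 bit 0; 0 bits remain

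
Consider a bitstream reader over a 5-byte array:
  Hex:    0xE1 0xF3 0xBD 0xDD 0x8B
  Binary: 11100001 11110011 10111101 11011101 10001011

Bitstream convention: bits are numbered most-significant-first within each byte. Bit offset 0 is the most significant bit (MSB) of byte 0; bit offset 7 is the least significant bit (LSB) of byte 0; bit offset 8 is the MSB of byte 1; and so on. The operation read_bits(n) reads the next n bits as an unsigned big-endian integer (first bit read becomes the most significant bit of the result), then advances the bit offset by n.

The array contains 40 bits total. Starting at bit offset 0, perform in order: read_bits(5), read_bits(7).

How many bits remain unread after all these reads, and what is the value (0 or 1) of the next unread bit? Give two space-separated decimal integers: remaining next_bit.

Answer: 28 0

Derivation:
Read 1: bits[0:5] width=5 -> value=28 (bin 11100); offset now 5 = byte 0 bit 5; 35 bits remain
Read 2: bits[5:12] width=7 -> value=31 (bin 0011111); offset now 12 = byte 1 bit 4; 28 bits remain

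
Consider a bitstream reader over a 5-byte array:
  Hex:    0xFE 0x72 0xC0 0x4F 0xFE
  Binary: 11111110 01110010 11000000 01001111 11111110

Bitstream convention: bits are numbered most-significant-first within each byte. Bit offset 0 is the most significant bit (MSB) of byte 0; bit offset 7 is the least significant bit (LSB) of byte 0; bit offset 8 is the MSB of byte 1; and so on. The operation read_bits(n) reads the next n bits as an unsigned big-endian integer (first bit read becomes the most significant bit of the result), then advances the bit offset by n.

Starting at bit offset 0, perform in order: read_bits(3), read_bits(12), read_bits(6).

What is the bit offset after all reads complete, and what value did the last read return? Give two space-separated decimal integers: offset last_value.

Read 1: bits[0:3] width=3 -> value=7 (bin 111); offset now 3 = byte 0 bit 3; 37 bits remain
Read 2: bits[3:15] width=12 -> value=3897 (bin 111100111001); offset now 15 = byte 1 bit 7; 25 bits remain
Read 3: bits[15:21] width=6 -> value=24 (bin 011000); offset now 21 = byte 2 bit 5; 19 bits remain

Answer: 21 24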